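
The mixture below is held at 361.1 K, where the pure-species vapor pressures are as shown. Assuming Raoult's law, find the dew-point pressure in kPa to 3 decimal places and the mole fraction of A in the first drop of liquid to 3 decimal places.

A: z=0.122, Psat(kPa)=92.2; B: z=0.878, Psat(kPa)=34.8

Pdew = 37.660 kPa, x_A = 0.050

At the dew point ψ → 1, so Σzᵢ/Kᵢ = 1 with Kᵢ = Pᵢˢᵃᵗ/P ⇒ 1/P = Σzᵢ/Pᵢˢᵃᵗ.
1/P = 0.122/92.2 + 0.878/34.8 = 0.026553 ⇒ P = 37.660 kPa
xᵢ = zᵢP/Pᵢˢᵃᵗ ⇒ x_A = 0.122·37.660/92.2 = 0.050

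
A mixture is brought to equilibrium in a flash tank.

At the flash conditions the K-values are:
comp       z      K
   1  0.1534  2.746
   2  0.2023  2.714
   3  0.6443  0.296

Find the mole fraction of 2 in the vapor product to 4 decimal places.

Material balance + equilibrium reduce to Σ zᵢ(Kᵢ−1)/(1+V/F(Kᵢ−1)) = 0.
Check two-phase: ΣzᵢKᵢ = 1.1610 > 1 and Σzᵢ/Kᵢ = 2.3071 > 1, so g(0) = 0.1610 > 0 and g(1) = -1.3071 < 0.
Iterate (Newton) starting at V/F = 0.5:
  V/F = 0.5000: g = -0.37026, g' = -1.0661 → V/F = 0.1527
  V/F = 0.1527: g = -0.02195, g' = -1.0657 → V/F = 0.1321
  V/F = 0.1321: g = 0.00026, g' = -1.0921 → V/F = 0.1323
Converged at V/F = 0.1323.
Compositions from xᵢ = zᵢ/(1+V/F(Kᵢ−1)), yᵢ = Kᵢxᵢ:
  1: x = 0.1246, y = 0.3422
  2: x = 0.1649, y = 0.4475
  3: x = 0.7105, y = 0.2103

y_2 = 0.4475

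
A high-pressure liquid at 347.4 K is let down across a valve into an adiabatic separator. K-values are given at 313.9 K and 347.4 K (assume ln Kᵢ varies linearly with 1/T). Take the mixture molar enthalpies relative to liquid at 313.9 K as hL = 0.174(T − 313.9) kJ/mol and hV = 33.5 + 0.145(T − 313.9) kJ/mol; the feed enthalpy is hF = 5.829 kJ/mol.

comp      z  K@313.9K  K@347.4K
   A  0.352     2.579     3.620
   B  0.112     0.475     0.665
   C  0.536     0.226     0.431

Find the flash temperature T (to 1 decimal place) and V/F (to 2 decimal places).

T = 320.6 K, V/F = 0.14

Adiabatic flash: solve Rachford–Rice at each trial T, then check hF = ψ·hV(T) + (1−ψ)·hL(T).
  T = 313.9 K: K = (2.579, 0.475, 0.226), RR gives ψ = 0.071, H_out = 2.370 kJ/mol
  T = 347.4 K: K = (3.620, 0.665, 0.431), RR gives ψ = 0.414, H_out = 19.291 kJ/mol
  T = 330.6 K: K = (3.080, 0.567, 0.317), RR gives ψ = 0.237, H_out = 10.715 kJ/mol
  T = 322.2 K: K = (2.824, 0.520, 0.269), RR gives ψ = 0.155, H_out = 6.603 kJ/mol
  T = 318.0 K: K = (2.699, 0.497, 0.246), RR gives ψ = 0.113, H_out = 4.495 kJ/mol
  T = 320.1 K: K = (2.761, 0.508, 0.257), RR gives ψ = 0.134, H_out = 5.556 kJ/mol
Linear interpolation between T = 320.1 (H_out = 5.556) and T = 322.2 (H_out = 6.603) on hF = 5.829 gives T ≈ 320.6 K, at which ψ = 0.14.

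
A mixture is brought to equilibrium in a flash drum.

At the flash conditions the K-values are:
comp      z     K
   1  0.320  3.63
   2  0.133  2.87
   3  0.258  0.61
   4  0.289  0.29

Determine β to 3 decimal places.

Newton–Raphson from β = 0.63:
  β = 0.630: g = -0.0737, g' = -0.957 → β = 0.553
  β = 0.553: g = -0.0010, g' = -0.939 → β = 0.552
Converged at β = 0.552.

β = 0.552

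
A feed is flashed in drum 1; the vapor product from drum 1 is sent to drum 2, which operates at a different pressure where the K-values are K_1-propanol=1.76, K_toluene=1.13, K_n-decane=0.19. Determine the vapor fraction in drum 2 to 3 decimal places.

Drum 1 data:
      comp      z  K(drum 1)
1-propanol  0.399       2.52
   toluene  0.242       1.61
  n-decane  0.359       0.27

V/F (drum 2) = 0.702

Drum 1:
Rachford–Rice: g(ψ₁) = Σ zᵢ(Kᵢ−1)/(1+ψ₁(Kᵢ−1)) = 0.
g(0) = ΣzᵢKᵢ − 1 = 0.492 and g(1) = 1 − Σzᵢ/Kᵢ = -0.638, so a root lies in (0, 1).
Newton–Raphson from ψ₁ = 0.5:
  ψ₁ = 0.500: g = 0.0450, g' = -0.825 → ψ₁ = 0.555
  ψ₁ = 0.555: g = -0.0009, g' = -0.862 → ψ₁ = 0.553
Converged at ψ₁ = 0.553.
Drum-1 compositions:
  1-propanol: x = 0.217, y = 0.546
  toluene: x = 0.181, y = 0.291
  n-decane: x = 0.602, y = 0.163
Drum-2 feed = drum-1 vapor: z₂ = (0.5461, 0.2913, 0.1626).
Drum 2:
Material balance + equilibrium reduce to Σ zᵢ(Kᵢ−1)/(1+ψ₂(Kᵢ−1)) = 0.
g(0) = ΣzᵢKᵢ − 1 = 0.321 and g(1) = 1 − Σzᵢ/Kᵢ = -0.424, so a root lies in (0, 1).
Iterate (Newton) starting at ψ₂ = 0.38:
  ψ₂ = 0.380: g = 0.1678, g' = -0.417 → ψ₂ = 0.782
  ψ₂ = 0.782: g = -0.0650, g' = -0.923 → ψ₂ = 0.712
  ψ₂ = 0.712: g = -0.0072, g' = -0.732 → ψ₂ = 0.702
Converged at ψ₂ = 0.702.
  1-propanol: x = 0.356, y = 0.627
  toluene: x = 0.267, y = 0.302
  n-decane: x = 0.377, y = 0.072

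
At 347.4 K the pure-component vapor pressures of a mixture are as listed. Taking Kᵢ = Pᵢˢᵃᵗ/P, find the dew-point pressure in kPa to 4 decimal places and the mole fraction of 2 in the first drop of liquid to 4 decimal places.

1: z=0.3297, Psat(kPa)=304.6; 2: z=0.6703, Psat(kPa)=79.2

Pdew = 104.7583 kPa, x_2 = 0.8866

At the dew point ψ → 1, so Σzᵢ/Kᵢ = 1 with Kᵢ = Pᵢˢᵃᵗ/P ⇒ 1/P = Σzᵢ/Pᵢˢᵃᵗ.
1/P = 0.3297/304.6 + 0.6703/79.2 = 0.0095458 ⇒ P = 104.7583 kPa
xᵢ = zᵢP/Pᵢˢᵃᵗ ⇒ x_2 = 0.6703·104.7583/79.2 = 0.8866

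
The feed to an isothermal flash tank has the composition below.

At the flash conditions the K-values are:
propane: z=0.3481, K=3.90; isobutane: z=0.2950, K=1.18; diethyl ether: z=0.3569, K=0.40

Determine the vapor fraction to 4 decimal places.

Rachford–Rice: g(ψ) = Σ zᵢ(Kᵢ−1)/(1+ψ(Kᵢ−1)) = 0.
Check two-phase: ΣzᵢKᵢ = 1.8485 > 1 and Σzᵢ/Kᵢ = 1.2315 > 1, so g(0) = 0.8484 > 0 and g(1) = -0.2315 < 0.
Iterate (Newton) starting at ψ = 0.5:
  ψ = 0.5000: g = 0.15484, g' = -0.7580 → ψ = 0.7043
  ψ = 0.7043: g = 0.00808, g' = -0.7091 → ψ = 0.7157
Converged at ψ = 0.7157.

ψ = 0.7157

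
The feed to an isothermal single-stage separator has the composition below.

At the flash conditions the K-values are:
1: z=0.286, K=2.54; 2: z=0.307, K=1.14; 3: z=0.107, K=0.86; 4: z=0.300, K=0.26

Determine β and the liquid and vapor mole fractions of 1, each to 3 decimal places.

Let β = V/F and solve Σ zᵢ(Kᵢ−1)/(1+β(Kᵢ−1)) = 0.
g(0) = ΣzᵢKᵢ − 1 = 0.246 and g(1) = 1 − Σzᵢ/Kᵢ = -0.660, so a root lies in (0, 1).
Iterate (Newton) starting at β = 0.5:
  β = 0.500: g = -0.0795, g' = -0.638 → β = 0.375
  β = 0.375: g = -0.0033, g' = -0.595 → β = 0.370
Converged at β = 0.370.
Compositions from xᵢ = zᵢ/(1+β(Kᵢ−1)), yᵢ = Kᵢxᵢ:
  1: x = 0.182, y = 0.463
  2: x = 0.292, y = 0.333
  3: x = 0.113, y = 0.097
  4: x = 0.413, y = 0.107

β = 0.370, x_1 = 0.182, y_1 = 0.463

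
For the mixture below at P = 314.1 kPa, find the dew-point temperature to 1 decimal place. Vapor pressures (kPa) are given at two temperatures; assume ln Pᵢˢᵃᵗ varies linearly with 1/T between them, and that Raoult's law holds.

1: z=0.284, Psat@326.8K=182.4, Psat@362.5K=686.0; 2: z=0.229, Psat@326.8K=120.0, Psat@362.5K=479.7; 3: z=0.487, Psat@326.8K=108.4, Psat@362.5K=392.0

T = 350.8 K

Dew-point temperature: Σzᵢ·P/Pᵢˢᵃᵗ(T) = 1. Interpolate ln Pᵢˢᵃᵗ = aᵢ + bᵢ/T.
  T = 326.8 K: ΣzᵢP/Pᵢˢᵃᵗ = 2.4996
  T = 362.5 K: ΣzᵢP/Pᵢˢᵃᵗ = 0.6702
  T = 344.6 K: ΣzᵢP/Pᵢˢᵃᵗ = 1.2530
  T = 353.6 K: ΣzᵢP/Pᵢˢᵃᵗ = 0.9075
  T = 349.1 K: ΣzᵢP/Pᵢˢᵃᵗ = 1.0641
  T = 351.4 K: ΣzᵢP/Pᵢˢᵃᵗ = 0.9805
  T = 350.2 K: ΣzᵢP/Pᵢˢᵃᵗ = 1.0231
  T = 350.8 K: ΣzᵢP/Pᵢˢᵃᵗ = 1.0015
Interpolating between 350.8 K and 351.4 K gives T ≈ 350.8 K.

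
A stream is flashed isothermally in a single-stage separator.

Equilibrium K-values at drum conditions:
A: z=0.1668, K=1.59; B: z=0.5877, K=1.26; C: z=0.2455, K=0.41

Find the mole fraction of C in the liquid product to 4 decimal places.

Iterate (Newton) starting at ψ = 0.42:
  ψ = 0.4200: g = 0.02407, g' = -0.2206 → ψ = 0.5291
  ψ = 0.5291: g = -0.00125, g' = -0.2450 → ψ = 0.5240
  ψ = 0.5240: g = -0.00000, g' = -0.2437 → ψ = 0.5239
Converged at ψ = 0.5239.
Compositions from xᵢ = zᵢ/(1+ψ(Kᵢ−1)), yᵢ = Kᵢxᵢ:
  A: x = 0.1274, y = 0.2026
  B: x = 0.5172, y = 0.6517
  C: x = 0.3553, y = 0.1457

x_C = 0.3553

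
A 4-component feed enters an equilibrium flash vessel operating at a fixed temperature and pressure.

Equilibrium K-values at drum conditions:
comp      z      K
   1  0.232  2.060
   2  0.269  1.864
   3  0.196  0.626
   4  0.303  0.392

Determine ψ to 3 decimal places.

Rachford–Rice: g(ψ) = Σ zᵢ(Kᵢ−1)/(1+ψ(Kᵢ−1)) = 0.
Feasibility: ΣzᵢKᵢ = 1.221, Σzᵢ/Kᵢ = 1.343 — both > 1, two phases present.
Newton iteration, ψ⁰ = 0.44:
  ψ = 0.440: g = -0.0031, g' = -0.475 → ψ = 0.433
Converged at ψ = 0.433.

ψ = 0.433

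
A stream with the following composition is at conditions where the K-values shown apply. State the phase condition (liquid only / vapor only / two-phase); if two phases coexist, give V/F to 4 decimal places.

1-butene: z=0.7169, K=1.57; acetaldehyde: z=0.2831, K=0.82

vapor only

ΣzᵢKᵢ = 1.3577; Σzᵢ/Kᵢ = 0.8019.
Since Σzᵢ/Kᵢ < 1 the mixture is above its dew point — single vapor phase.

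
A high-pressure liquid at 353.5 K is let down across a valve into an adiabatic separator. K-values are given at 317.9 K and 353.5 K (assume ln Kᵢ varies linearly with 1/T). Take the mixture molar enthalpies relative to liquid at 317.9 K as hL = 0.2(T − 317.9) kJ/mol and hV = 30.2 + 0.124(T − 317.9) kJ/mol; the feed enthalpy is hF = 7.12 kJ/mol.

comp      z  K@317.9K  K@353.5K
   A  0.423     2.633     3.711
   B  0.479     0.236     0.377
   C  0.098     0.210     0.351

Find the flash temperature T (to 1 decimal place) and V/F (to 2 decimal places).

T = 320.6 K, V/F = 0.22

Adiabatic flash: solve Rachford–Rice at each trial T, then check hF = ψ·hV(T) + (1−ψ)·hL(T).
  T = 317.9 K: K = (2.633, 0.236, 0.210), RR gives ψ = 0.197, H_out = 5.953 kJ/mol
  T = 353.5 K: K = (3.711, 0.377, 0.351), RR gives ψ = 0.461, H_out = 19.803 kJ/mol
  T = 335.7 K: K = (3.154, 0.302, 0.275), RR gives ψ = 0.334, H_out = 13.202 kJ/mol
  T = 326.8 K: K = (2.889, 0.268, 0.241), RR gives ψ = 0.269, H_out = 9.715 kJ/mol
  T = 322.4 K: K = (2.761, 0.252, 0.225), RR gives ψ = 0.234, H_out = 7.898 kJ/mol
  T = 320.1 K: K = (2.695, 0.244, 0.217), RR gives ψ = 0.216, H_out = 6.917 kJ/mol
Linear interpolation between T = 320.1 (H_out = 6.917) and T = 322.4 (H_out = 7.898) on hF = 7.12 gives T ≈ 320.6 K, at which ψ = 0.22.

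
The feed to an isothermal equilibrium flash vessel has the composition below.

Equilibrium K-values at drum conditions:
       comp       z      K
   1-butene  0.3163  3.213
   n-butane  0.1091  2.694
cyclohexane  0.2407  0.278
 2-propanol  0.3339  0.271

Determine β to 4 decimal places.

Rachford–Rice: g(β) = Σ zᵢ(Kᵢ−1)/(1+β(Kᵢ−1)) = 0.
Feasibility: ΣzᵢKᵢ = 1.4676, Σzᵢ/Kᵢ = 2.2369 — both > 1, two phases present.
Newton iteration, β⁰ = 0.5:
  β = 0.5000: g = -0.22264, g' = -1.1875 → β = 0.3125
  β = 0.3125: g = -0.00503, g' = -1.1820 → β = 0.3083
Converged at β = 0.3083.

β = 0.3083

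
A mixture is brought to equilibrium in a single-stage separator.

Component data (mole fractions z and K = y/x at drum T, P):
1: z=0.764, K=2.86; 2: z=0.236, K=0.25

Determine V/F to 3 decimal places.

V/F = 0.892

Rachford–Rice: g(V/F) = Σ zᵢ(Kᵢ−1)/(1+V/F(Kᵢ−1)) = 0.
Feasibility: ΣzᵢKᵢ = 2.244, Σzᵢ/Kᵢ = 1.211 — both > 1, two phases present.
Newton iteration, V/F⁰ = 0.5:
  V/F = 0.500: g = 0.4531, g' = -1.049 → V/F = 0.932
  V/F = 0.932: g = -0.0677, g' = -1.817 → V/F = 0.894
  V/F = 0.894: g = -0.0043, g' = -1.598 → V/F = 0.892
Converged at V/F = 0.892.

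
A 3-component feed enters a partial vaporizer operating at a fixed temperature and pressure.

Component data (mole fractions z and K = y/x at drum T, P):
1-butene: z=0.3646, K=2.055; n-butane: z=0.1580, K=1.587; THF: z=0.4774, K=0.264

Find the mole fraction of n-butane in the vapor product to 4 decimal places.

Newton iteration, V/F⁰ = 0.36:
  V/F = 0.3600: g = -0.12268, g' = -0.7289 → V/F = 0.1917
  V/F = 0.1917: g = -0.00577, g' = -0.6753 → V/F = 0.1832
Converged at V/F = 0.1831.
Compositions from xᵢ = zᵢ/(1+V/F(Kᵢ−1)), yᵢ = Kᵢxᵢ:
  1-butene: x = 0.3056, y = 0.6279
  n-butane: x = 0.1427, y = 0.2264
  THF: x = 0.5518, y = 0.1457

y_n-butane = 0.2264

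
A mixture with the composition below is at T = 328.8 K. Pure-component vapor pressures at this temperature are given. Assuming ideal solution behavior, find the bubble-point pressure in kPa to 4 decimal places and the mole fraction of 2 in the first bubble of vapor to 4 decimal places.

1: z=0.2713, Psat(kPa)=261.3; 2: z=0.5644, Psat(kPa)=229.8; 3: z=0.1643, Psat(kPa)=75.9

At the bubble point ψ → 0, so ΣzᵢKᵢ = 1 with Kᵢ = Pᵢˢᵃᵗ/P ⇒ P = ΣzᵢPᵢˢᵃᵗ.
P = 0.2713·261.3 + 0.5644·229.8 + 0.1643·75.9 = 213.0602 kPa
yᵢ = zᵢPᵢˢᵃᵗ/P ⇒ y_2 = 0.5644·229.8/213.0602 = 0.6087

Pbub = 213.0602 kPa, y_2 = 0.6087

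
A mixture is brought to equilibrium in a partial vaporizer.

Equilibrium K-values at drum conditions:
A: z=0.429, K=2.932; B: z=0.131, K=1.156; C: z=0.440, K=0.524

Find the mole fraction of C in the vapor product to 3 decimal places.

y_C = 0.375

Material balance + equilibrium reduce to Σ zᵢ(Kᵢ−1)/(1+β(Kᵢ−1)) = 0.
Feasibility: ΣzᵢKᵢ = 1.640, Σzᵢ/Kᵢ = 1.099 — both > 1, two phases present.
Newton–Raphson from β = 0.5:
  β = 0.500: g = 0.1657, g' = -0.589 → β = 0.781
  β = 0.781: g = 0.0150, g' = -0.510 → β = 0.811
Converged at β = 0.811.
Compositions from xᵢ = zᵢ/(1+β(Kᵢ−1)), yᵢ = Kᵢxᵢ:
  A: x = 0.167, y = 0.490
  B: x = 0.116, y = 0.134
  C: x = 0.717, y = 0.375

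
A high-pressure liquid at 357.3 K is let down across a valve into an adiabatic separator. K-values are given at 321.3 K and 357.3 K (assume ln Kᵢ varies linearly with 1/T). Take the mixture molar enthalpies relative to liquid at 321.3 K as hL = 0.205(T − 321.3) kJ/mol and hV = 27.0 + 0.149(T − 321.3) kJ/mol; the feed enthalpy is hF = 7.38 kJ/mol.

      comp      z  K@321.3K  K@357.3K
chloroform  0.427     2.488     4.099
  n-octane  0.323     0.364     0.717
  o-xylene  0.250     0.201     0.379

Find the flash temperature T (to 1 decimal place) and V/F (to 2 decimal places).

Adiabatic flash: solve Rachford–Rice at each trial T, then check hF = ψ·hV(T) + (1−ψ)·hL(T).
  T = 321.3 K: K = (2.488, 0.364, 0.201), RR gives ψ = 0.217, H_out = 5.868 kJ/mol
  T = 357.3 K: K = (4.099, 0.717, 0.379), RR gives ψ = 0.739, H_out = 25.833 kJ/mol
  T = 339.3 K: K = (3.236, 0.520, 0.281), RR gives ψ = 0.463, H_out = 15.731 kJ/mol
  T = 330.3 K: K = (2.848, 0.437, 0.239), RR gives ψ = 0.343, H_out = 10.934 kJ/mol
  T = 325.8 K: K = (2.664, 0.399, 0.219), RR gives ψ = 0.282, H_out = 8.461 kJ/mol
  T = 323.6 K: K = (2.577, 0.382, 0.210), RR gives ψ = 0.251, H_out = 7.212 kJ/mol
Linear interpolation between T = 323.6 (H_out = 7.212) and T = 325.8 (H_out = 8.461) on hF = 7.38 gives T ≈ 323.9 K, at which ψ = 0.26.

T = 323.9 K, V/F = 0.26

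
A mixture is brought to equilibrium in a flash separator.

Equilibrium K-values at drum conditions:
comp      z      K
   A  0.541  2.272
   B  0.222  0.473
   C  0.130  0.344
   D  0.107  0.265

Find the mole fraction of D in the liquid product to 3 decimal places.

x_D = 0.172

Newton–Raphson from β = 0.35:
  β = 0.350: g = 0.1161, g' = -0.711 → β = 0.513
  β = 0.513: g = 0.0010, g' = -0.712 → β = 0.515
Converged at β = 0.515.
Compositions from xᵢ = zᵢ/(1+β(Kᵢ−1)), yᵢ = Kᵢxᵢ:
  A: x = 0.327, y = 0.743
  B: x = 0.305, y = 0.144
  C: x = 0.196, y = 0.068
  D: x = 0.172, y = 0.046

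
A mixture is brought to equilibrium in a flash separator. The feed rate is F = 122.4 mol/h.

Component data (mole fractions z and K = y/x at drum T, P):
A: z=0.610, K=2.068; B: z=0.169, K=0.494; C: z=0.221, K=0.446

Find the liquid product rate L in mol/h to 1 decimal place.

Let β = V/F and solve Σ zᵢ(Kᵢ−1)/(1+β(Kᵢ−1)) = 0.
Check two-phase: ΣzᵢKᵢ = 1.444 > 1 and Σzᵢ/Kᵢ = 1.133 > 1, so g(0) = 0.444 > 0 and g(1) = -0.133 < 0.
Newton iteration, β⁰ = 0.34:
  β = 0.340: g = 0.2238, g' = -0.541 → β = 0.754
  β = 0.754: g = 0.0123, g' = -0.527 → β = 0.777
Converged at β = 0.777.
Then V = β·F = 0.7773·122.4 = 95.1 mol/h and L = F − V = 27.3 mol/h.

L = 27.3 mol/h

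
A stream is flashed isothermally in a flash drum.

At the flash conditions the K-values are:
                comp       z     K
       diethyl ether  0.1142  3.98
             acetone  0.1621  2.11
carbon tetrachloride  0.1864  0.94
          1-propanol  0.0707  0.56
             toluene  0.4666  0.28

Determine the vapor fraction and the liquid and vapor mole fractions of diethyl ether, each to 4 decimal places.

Let ψ = V/F and solve Σ zᵢ(Kᵢ−1)/(1+ψ(Kᵢ−1)) = 0.
g(0) = ΣzᵢKᵢ − 1 = 0.1420 and g(1) = 1 − Σzᵢ/Kᵢ = -1.0965, so a root lies in (0, 1).
Newton iteration, ψ⁰ = 0.5:
  ψ = 0.5000: g = -0.32395, g' = -0.8599 → ψ = 0.1233
  ψ = 0.1233: g = -0.00568, g' = -1.0042 → ψ = 0.1176
  ψ = 0.1176: g = 0.00004, g' = -1.0169 → ψ = 0.1177
Converged at ψ = 0.1177.
Compositions from xᵢ = zᵢ/(1+ψ(Kᵢ−1)), yᵢ = Kᵢxᵢ:
  diethyl ether: x = 0.0846, y = 0.3365
  acetone: x = 0.1434, y = 0.3025
  carbon tetrachloride: x = 0.1877, y = 0.1765
  1-propanol: x = 0.0746, y = 0.0418
  toluene: x = 0.5098, y = 0.1427

ψ = 0.1177, x_diethyl ether = 0.0846, y_diethyl ether = 0.3365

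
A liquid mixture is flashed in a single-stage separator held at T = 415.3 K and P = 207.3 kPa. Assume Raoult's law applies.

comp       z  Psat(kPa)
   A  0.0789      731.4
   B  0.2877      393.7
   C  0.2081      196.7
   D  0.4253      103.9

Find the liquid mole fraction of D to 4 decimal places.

Raoult's law: Kᵢ = Pᵢˢᵃᵗ/P = Pᵢˢᵃᵗ/207.3.
  K_A = 731.4/207.3 = 3.528220, K_B = 393.7/207.3 = 1.899180, K_C = 196.7/207.3 = 0.948866, K_D = 103.9/207.3 = 0.501206
Let ψ = V/F and solve Σ zᵢ(Kᵢ−1)/(1+ψ(Kᵢ−1)) = 0.
g(0) = ΣzᵢKᵢ − 1 = 0.2354 and g(1) = 1 − Σzᵢ/Kᵢ = -0.2417, so a root lies in (0, 1).
Newton iteration, ψ⁰ = 0.5:
  ψ = 0.5000: g = -0.02698, g' = -0.3975 → ψ = 0.4321
  ψ = 0.4321: g = 0.00033, g' = -0.4083 → ψ = 0.4329
Converged at ψ = 0.4329.
Compositions from xᵢ = zᵢ/(1+ψ(Kᵢ−1)), yᵢ = Kᵢxᵢ:
  A: x = 0.0377, y = 0.1329
  B: x = 0.2071, y = 0.3933
  C: x = 0.2128, y = 0.2019
  D: x = 0.5424, y = 0.2719

x_D = 0.5424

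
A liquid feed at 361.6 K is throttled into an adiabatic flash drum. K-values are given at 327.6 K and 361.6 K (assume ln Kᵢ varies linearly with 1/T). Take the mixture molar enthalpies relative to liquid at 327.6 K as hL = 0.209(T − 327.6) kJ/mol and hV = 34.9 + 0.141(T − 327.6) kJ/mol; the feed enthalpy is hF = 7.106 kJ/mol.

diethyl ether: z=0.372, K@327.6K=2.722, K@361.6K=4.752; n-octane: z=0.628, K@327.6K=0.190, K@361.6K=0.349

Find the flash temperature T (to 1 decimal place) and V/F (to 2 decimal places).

Adiabatic flash: solve Rachford–Rice at each trial T, then check hF = ψ·hV(T) + (1−ψ)·hL(T).
  T = 327.6 K: K = (2.722, 0.190), RR gives ψ = 0.095, H_out = 3.300 kJ/mol
  T = 361.6 K: K = (4.752, 0.349), RR gives ψ = 0.404, H_out = 20.273 kJ/mol
  T = 344.6 K: K = (3.646, 0.261), RR gives ψ = 0.266, H_out = 12.540 kJ/mol
  T = 336.1 K: K = (3.162, 0.224), RR gives ψ = 0.189, H_out = 8.256 kJ/mol
  T = 331.9 K: K = (2.939, 0.207), RR gives ψ = 0.145, H_out = 5.918 kJ/mol
  T = 334.0 K: K = (3.049, 0.215), RR gives ψ = 0.167, H_out = 7.110 kJ/mol
Linear interpolation between T = 331.9 (H_out = 5.918) and T = 334.0 (H_out = 7.110) on hF = 7.106 gives T ≈ 334.0 K, at which ψ = 0.17.

T = 334.0 K, V/F = 0.17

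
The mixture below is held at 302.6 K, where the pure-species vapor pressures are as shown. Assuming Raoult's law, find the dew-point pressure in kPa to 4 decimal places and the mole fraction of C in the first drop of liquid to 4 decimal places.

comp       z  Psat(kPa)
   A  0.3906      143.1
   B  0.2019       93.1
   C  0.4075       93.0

Pdew = 107.7596 kPa, x_C = 0.4722

At the dew point ψ → 1, so Σzᵢ/Kᵢ = 1 with Kᵢ = Pᵢˢᵃᵗ/P ⇒ 1/P = Σzᵢ/Pᵢˢᵃᵗ.
1/P = 0.3906/143.1 + 0.2019/93.1 + 0.4075/93.0 = 0.0092799 ⇒ P = 107.7596 kPa
xᵢ = zᵢP/Pᵢˢᵃᵗ ⇒ x_C = 0.4075·107.7596/93.0 = 0.4722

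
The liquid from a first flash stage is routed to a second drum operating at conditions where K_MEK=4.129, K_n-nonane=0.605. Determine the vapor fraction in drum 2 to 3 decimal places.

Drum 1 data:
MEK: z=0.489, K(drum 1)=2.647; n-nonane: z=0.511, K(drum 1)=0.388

V/F (drum 2) = 0.453

Drum 1:
Rachford–Rice: g(ψ₁) = Σ zᵢ(Kᵢ−1)/(1+ψ₁(Kᵢ−1)) = 0.
g(0) = ΣzᵢKᵢ − 1 = 0.493 and g(1) = 1 − Σzᵢ/Kᵢ = -0.502, so a root lies in (0, 1).
Newton–Raphson from ψ₁ = 0.5:
  ψ₁ = 0.500: g = -0.0090, g' = -0.796 → ψ₁ = 0.489
Converged at ψ₁ = 0.489.
Drum-1 compositions:
  MEK: x = 0.271, y = 0.717
  n-nonane: x = 0.729, y = 0.283
Drum-2 feed = drum-1 liquid: z₂ = (0.2709, 0.7291).
Drum 2:
Let ψ₂ = V/F and solve Σ zᵢ(Kᵢ−1)/(1+ψ₂(Kᵢ−1)) = 0.
Feasibility: ΣzᵢKᵢ = 1.560, Σzᵢ/Kᵢ = 1.271 — both > 1, two phases present.
Binary case is linear: z₁(K₁−1)(1+ψ₂(K₂−1)) + z₂(K₂−1)(1+ψ₂(K₁−1)) = 0
⇒ ψ₂ = [z₁(K₁−1)+z₂(K₂−1)] / [−(K₁−1)(K₂−1)] = 0.5597/1.2360 = 0.453
  MEK: x = 0.112, y = 0.463
  n-nonane: x = 0.888, y = 0.537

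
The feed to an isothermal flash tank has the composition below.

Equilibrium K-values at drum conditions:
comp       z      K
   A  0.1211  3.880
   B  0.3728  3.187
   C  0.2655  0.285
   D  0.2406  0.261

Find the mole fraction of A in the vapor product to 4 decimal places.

Material balance + equilibrium reduce to Σ zᵢ(Kᵢ−1)/(1+ψ(Kᵢ−1)) = 0.
Feasibility: ΣzᵢKᵢ = 1.7964, Σzᵢ/Kᵢ = 2.0016 — both > 1, two phases present.
Newton–Raphson from ψ = 0.37:
  ψ = 0.3700: g = 0.11666, g' = -1.2800 → ψ = 0.4611
  ψ = 0.4611: g = 0.00281, g' = -1.2318 → ψ = 0.4634
Converged at ψ = 0.4634.
Compositions from xᵢ = zᵢ/(1+ψ(Kᵢ−1)), yᵢ = Kᵢxᵢ:
  A: x = 0.0519, y = 0.2013
  B: x = 0.1852, y = 0.5901
  C: x = 0.3971, y = 0.1132
  D: x = 0.3659, y = 0.0955

y_A = 0.2013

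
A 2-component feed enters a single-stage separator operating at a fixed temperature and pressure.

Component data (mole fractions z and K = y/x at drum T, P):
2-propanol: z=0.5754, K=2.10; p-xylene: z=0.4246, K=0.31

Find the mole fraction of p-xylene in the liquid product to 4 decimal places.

x_p-xylene = 0.6145

Binary case is linear: z₁(K₁−1)(1+β(K₂−1)) + z₂(K₂−1)(1+β(K₁−1)) = 0
⇒ β = [z₁(K₁−1)+z₂(K₂−1)] / [−(K₁−1)(K₂−1)] = 0.33997/0.75900 = 0.4479
Compositions from xᵢ = zᵢ/(1+β(Kᵢ−1)), yᵢ = Kᵢxᵢ:
  2-propanol: x = 0.3855, y = 0.8095
  p-xylene: x = 0.6145, y = 0.1905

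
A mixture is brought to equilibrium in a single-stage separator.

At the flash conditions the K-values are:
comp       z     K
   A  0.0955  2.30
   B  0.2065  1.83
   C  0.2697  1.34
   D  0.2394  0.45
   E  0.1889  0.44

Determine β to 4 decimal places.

β = 0.3640

Newton iteration, β⁰ = 0.56:
  β = 0.5600: g = -0.07850, g' = -0.4193 → β = 0.3728
  β = 0.3728: g = -0.00342, g' = -0.3900 → β = 0.3640
Converged at β = 0.3640.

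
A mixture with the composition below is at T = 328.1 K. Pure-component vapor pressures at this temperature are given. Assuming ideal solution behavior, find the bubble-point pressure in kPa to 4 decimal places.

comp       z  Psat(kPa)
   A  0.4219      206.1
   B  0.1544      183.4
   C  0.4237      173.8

Pbub = 188.9096 kPa

At the bubble point ψ → 0, so ΣzᵢKᵢ = 1 with Kᵢ = Pᵢˢᵃᵗ/P ⇒ P = ΣzᵢPᵢˢᵃᵗ.
P = 0.4219·206.1 + 0.1544·183.4 + 0.4237·173.8 = 188.9096 kPa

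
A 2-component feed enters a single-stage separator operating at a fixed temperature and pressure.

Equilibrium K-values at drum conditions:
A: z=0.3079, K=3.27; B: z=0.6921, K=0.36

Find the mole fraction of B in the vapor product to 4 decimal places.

Rachford–Rice: g(V/F) = Σ zᵢ(Kᵢ−1)/(1+V/F(Kᵢ−1)) = 0.
Check two-phase: ΣzᵢKᵢ = 1.2560 > 1 and Σzᵢ/Kᵢ = 2.0167 > 1, so g(0) = 0.2560 > 0 and g(1) = -1.0167 < 0.
Newton–Raphson from V/F = 0.5:
  V/F = 0.5000: g = -0.32402, g' = -0.9611 → V/F = 0.1629
  V/F = 0.1629: g = 0.01578, g' = -1.1989 → V/F = 0.1760
  V/F = 0.1760: g = 0.00019, g' = -1.1700 → V/F = 0.1762
Converged at V/F = 0.1762.
Compositions from xᵢ = zᵢ/(1+V/F(Kᵢ−1)), yᵢ = Kᵢxᵢ:
  A: x = 0.2199, y = 0.7192
  B: x = 0.7801, y = 0.2808

y_B = 0.2808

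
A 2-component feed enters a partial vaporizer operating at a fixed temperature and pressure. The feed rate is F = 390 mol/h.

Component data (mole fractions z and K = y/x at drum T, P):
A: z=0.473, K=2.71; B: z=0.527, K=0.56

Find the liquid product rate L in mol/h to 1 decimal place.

Let ψ = V/F and solve Σ zᵢ(Kᵢ−1)/(1+ψ(Kᵢ−1)) = 0.
Feasibility: ΣzᵢKᵢ = 1.577, Σzᵢ/Kᵢ = 1.116 — both > 1, two phases present.
Newton iteration, ψ⁰ = 0.5:
  ψ = 0.500: g = 0.1387, g' = -0.570 → ψ = 0.744
  ψ = 0.744: g = 0.0114, g' = -0.493 → ψ = 0.767
Converged at ψ = 0.767.
Then V = ψ·F = 0.7668·390 = 299.1 mol/h and L = F − V = 90.9 mol/h.

L = 90.9 mol/h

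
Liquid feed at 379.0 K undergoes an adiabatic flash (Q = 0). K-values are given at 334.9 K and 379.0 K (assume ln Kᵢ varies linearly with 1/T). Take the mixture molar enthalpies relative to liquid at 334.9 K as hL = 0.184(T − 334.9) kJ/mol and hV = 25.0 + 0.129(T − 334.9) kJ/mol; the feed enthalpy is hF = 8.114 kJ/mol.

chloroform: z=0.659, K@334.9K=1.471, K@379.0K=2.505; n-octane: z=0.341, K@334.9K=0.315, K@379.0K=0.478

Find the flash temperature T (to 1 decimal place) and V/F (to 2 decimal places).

Adiabatic flash: solve Rachford–Rice at each trial T, then check hF = ψ·hV(T) + (1−ψ)·hL(T).
  T = 334.9 K: K = (1.471, 0.315), RR gives ψ = 0.238, H_out = 5.951 kJ/mol
  T = 379.0 K: K = (2.505, 0.478), RR gives ψ = 1.000, H_out = 30.689 kJ/mol
  T = 356.9 K: K = (1.950, 0.393), RR gives ψ = 0.727, H_out = 21.334 kJ/mol
  T = 345.9 K: K = (1.701, 0.353), RR gives ψ = 0.532, H_out = 15.012 kJ/mol
  T = 340.4 K: K = (1.584, 0.334), RR gives ψ = 0.405, H_out = 11.017 kJ/mol
  T = 337.6 K: K = (1.526, 0.324), RR gives ψ = 0.327, H_out = 8.613 kJ/mol
  T = 336.2 K: K = (1.497, 0.319), RR gives ψ = 0.282, H_out = 7.281 kJ/mol
Linear interpolation between T = 336.2 (H_out = 7.281) and T = 337.6 (H_out = 8.613) on hF = 8.114 gives T ≈ 337.1 K, at which ψ = 0.31.

T = 337.1 K, V/F = 0.31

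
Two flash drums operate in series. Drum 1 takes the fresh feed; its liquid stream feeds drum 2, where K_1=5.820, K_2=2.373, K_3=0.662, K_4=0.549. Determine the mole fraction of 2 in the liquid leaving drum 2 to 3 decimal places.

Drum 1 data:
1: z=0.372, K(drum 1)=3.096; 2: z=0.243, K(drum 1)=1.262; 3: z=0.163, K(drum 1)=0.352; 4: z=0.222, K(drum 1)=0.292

Drum 1:
Material balance + equilibrium reduce to Σ zᵢ(Kᵢ−1)/(1+ψ₁(Kᵢ−1)) = 0.
Feasibility: ΣzᵢKᵢ = 1.581, Σzᵢ/Kᵢ = 1.536 — both > 1, two phases present.
Iterate (Newton) starting at ψ₁ = 0.5:
  ψ₁ = 0.500: g = 0.0375, g' = -0.819 → ψ₁ = 0.546
Converged at ψ₁ = 0.546.
Drum-1 compositions:
  1: x = 0.174, y = 0.537
  2: x = 0.213, y = 0.268
  3: x = 0.252, y = 0.089
  4: x = 0.362, y = 0.106
Drum-2 feed = drum-1 liquid: z₂ = (0.1736, 0.2126, 0.2521, 0.3617).
Drum 2:
Material balance + equilibrium reduce to Σ zᵢ(Kᵢ−1)/(1+ψ₂(Kᵢ−1)) = 0.
Check two-phase: ΣzᵢKᵢ = 1.880 > 1 and Σzᵢ/Kᵢ = 1.159 > 1, so g(0) = 0.880 > 0 and g(1) = -0.159 < 0.
Iterate (Newton) starting at ψ₂ = 0.5:
  ψ₂ = 0.500: g = 0.1052, g' = -0.652 → ψ₂ = 0.661
  ψ₂ = 0.661: g = 0.0105, g' = -0.537 → ψ₂ = 0.681
Converged at ψ₂ = 0.681.
  1: x = 0.041, y = 0.236
  2: x = 0.110, y = 0.261
  3: x = 0.328, y = 0.217
  4: x = 0.522, y = 0.287

x_2 (drum 2) = 0.110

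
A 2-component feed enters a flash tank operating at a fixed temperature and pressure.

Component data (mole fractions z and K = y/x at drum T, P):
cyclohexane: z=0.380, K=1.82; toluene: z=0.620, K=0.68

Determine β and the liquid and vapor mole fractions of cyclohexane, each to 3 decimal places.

Material balance + equilibrium reduce to Σ zᵢ(Kᵢ−1)/(1+β(Kᵢ−1)) = 0.
Check two-phase: ΣzᵢKᵢ = 1.113 > 1 and Σzᵢ/Kᵢ = 1.121 > 1, so g(0) = 0.113 > 0 and g(1) = -0.121 < 0.
Newton–Raphson from β = 0.5:
  β = 0.500: g = -0.0152, g' = -0.218 → β = 0.430
  β = 0.430: g = 0.0002, g' = -0.225 → β = 0.431
Converged at β = 0.431.
Compositions from xᵢ = zᵢ/(1+β(Kᵢ−1)), yᵢ = Kᵢxᵢ:
  cyclohexane: x = 0.281, y = 0.511
  toluene: x = 0.719, y = 0.489

β = 0.431, x_cyclohexane = 0.281, y_cyclohexane = 0.511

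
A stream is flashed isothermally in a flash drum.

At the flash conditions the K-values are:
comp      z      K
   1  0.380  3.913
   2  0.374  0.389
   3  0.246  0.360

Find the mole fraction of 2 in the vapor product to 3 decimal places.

Material balance + equilibrium reduce to Σ zᵢ(Kᵢ−1)/(1+ψ(Kᵢ−1)) = 0.
g(0) = ΣzᵢKᵢ − 1 = 0.721 and g(1) = 1 − Σzᵢ/Kᵢ = -0.742, so a root lies in (0, 1).
Newton–Raphson from ψ = 0.68:
  ψ = 0.680: g = -0.2983, g' = -1.087 → ψ = 0.406
  ψ = 0.406: g = -0.0091, g' = -1.108 → ψ = 0.397
Converged at ψ = 0.397.
Compositions from xᵢ = zᵢ/(1+ψ(Kᵢ−1)), yᵢ = Kᵢxᵢ:
  1: x = 0.176, y = 0.689
  2: x = 0.494, y = 0.192
  3: x = 0.330, y = 0.119

y_2 = 0.192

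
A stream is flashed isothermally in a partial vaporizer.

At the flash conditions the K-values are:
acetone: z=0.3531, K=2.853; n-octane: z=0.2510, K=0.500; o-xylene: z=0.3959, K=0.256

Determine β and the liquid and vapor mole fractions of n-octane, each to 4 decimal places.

Let β = V/F and solve Σ zᵢ(Kᵢ−1)/(1+β(Kᵢ−1)) = 0.
g(0) = ΣzᵢKᵢ − 1 = 0.2342 and g(1) = 1 − Σzᵢ/Kᵢ = -1.1722, so a root lies in (0, 1).
Newton iteration, β⁰ = 0.62:
  β = 0.6200: g = -0.42416, g' = -1.1495 → β = 0.2510
  β = 0.2510: g = -0.05911, g' = -0.9782 → β = 0.1906
  β = 0.1906: g = 0.00161, g' = -1.0364 → β = 0.1921
Converged at β = 0.1921.
Compositions from xᵢ = zᵢ/(1+β(Kᵢ−1)), yᵢ = Kᵢxᵢ:
  acetone: x = 0.2604, y = 0.7429
  n-octane: x = 0.2777, y = 0.1388
  o-xylene: x = 0.4619, y = 0.1183

β = 0.1921, x_n-octane = 0.2777, y_n-octane = 0.1388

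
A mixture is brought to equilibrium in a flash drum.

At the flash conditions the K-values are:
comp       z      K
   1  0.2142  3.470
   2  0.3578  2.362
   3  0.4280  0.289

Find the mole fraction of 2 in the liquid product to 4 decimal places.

x_2 = 0.2041

Rachford–Rice: g(ψ) = Σ zᵢ(Kᵢ−1)/(1+ψ(Kᵢ−1)) = 0.
Feasibility: ΣzᵢKᵢ = 1.7121, Σzᵢ/Kᵢ = 1.6942 — both > 1, two phases present.
Iterate (Newton) starting at ψ = 0.5:
  ψ = 0.5000: g = 0.05446, g' = -1.0174 → ψ = 0.5535
  ψ = 0.5535: g = -0.00045, g' = -1.0373 → ψ = 0.5531
Converged at ψ = 0.5531.
Compositions from xᵢ = zᵢ/(1+ψ(Kᵢ−1)), yᵢ = Kᵢxᵢ:
  1: x = 0.0905, y = 0.3141
  2: x = 0.2041, y = 0.4820
  3: x = 0.7054, y = 0.2039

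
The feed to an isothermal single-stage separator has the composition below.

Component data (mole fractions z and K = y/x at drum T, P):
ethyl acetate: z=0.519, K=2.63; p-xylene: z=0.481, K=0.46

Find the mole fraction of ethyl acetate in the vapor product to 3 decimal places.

Binary case is linear: z₁(K₁−1)(1+ψ(K₂−1)) + z₂(K₂−1)(1+ψ(K₁−1)) = 0
⇒ ψ = [z₁(K₁−1)+z₂(K₂−1)] / [−(K₁−1)(K₂−1)] = 0.5862/0.8802 = 0.666
Compositions from xᵢ = zᵢ/(1+ψ(Kᵢ−1)), yᵢ = Kᵢxᵢ:
  ethyl acetate: x = 0.249, y = 0.654
  p-xylene: x = 0.751, y = 0.346

y_ethyl acetate = 0.654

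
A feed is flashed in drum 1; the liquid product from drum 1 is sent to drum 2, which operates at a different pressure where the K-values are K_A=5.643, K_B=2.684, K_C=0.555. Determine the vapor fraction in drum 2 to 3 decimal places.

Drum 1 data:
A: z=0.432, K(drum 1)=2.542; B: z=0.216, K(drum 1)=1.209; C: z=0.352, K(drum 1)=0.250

Drum 1:
Material balance + equilibrium reduce to Σ zᵢ(Kᵢ−1)/(1+ψ₁(Kᵢ−1)) = 0.
Check two-phase: ΣzᵢKᵢ = 1.447 > 1 and Σzᵢ/Kᵢ = 1.757 > 1, so g(0) = 0.447 > 0 and g(1) = -0.757 < 0.
Iterate (Newton) starting at ψ₁ = 0.5:
  ψ₁ = 0.500: g = -0.0054, g' = -0.842 → ψ₁ = 0.494
Converged at ψ₁ = 0.494.
Drum-1 compositions:
  A: x = 0.245, y = 0.624
  B: x = 0.196, y = 0.237
  C: x = 0.559, y = 0.140
Drum-2 feed = drum-1 liquid: z₂ = (0.2453, 0.1958, 0.5589).
Drum 2:
Rachford–Rice: g(ψ₂) = Σ zᵢ(Kᵢ−1)/(1+ψ₂(Kᵢ−1)) = 0.
Feasibility: ΣzᵢKᵢ = 2.220, Σzᵢ/Kᵢ = 1.123 — both > 1, two phases present.
Iterate (Newton) starting at ψ₂ = 0.5:
  ψ₂ = 0.500: g = 0.2020, g' = -0.826 → ψ₂ = 0.745
  ψ₂ = 0.745: g = 0.0299, g' = -0.623 → ψ₂ = 0.793
Converged at ψ₂ = 0.793.
  A: x = 0.052, y = 0.296
  B: x = 0.084, y = 0.225
  C: x = 0.864, y = 0.479

V/F (drum 2) = 0.793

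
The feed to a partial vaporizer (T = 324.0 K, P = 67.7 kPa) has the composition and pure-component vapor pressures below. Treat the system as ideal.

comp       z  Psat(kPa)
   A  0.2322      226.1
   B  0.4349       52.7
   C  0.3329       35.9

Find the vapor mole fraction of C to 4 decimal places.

y_C = 0.2129

Raoult's law: Kᵢ = Pᵢˢᵃᵗ/P = Pᵢˢᵃᵗ/67.7.
  K_A = 226.1/67.7 = 3.339734, K_B = 52.7/67.7 = 0.778434, K_C = 35.9/67.7 = 0.530281
Newton–Raphson from V/F = 0.5:
  V/F = 0.5000: g = -0.06235, g' = -0.4224 → V/F = 0.3524
  V/F = 0.3524: g = 0.00586, g' = -0.5125 → V/F = 0.3638
  V/F = 0.3638: g = 0.00005, g' = -0.5030 → V/F = 0.3639
Converged at V/F = 0.3639.
Compositions from xᵢ = zᵢ/(1+V/F(Kᵢ−1)), yᵢ = Kᵢxᵢ:
  A: x = 0.1254, y = 0.4188
  B: x = 0.4730, y = 0.3682
  C: x = 0.4015, y = 0.2129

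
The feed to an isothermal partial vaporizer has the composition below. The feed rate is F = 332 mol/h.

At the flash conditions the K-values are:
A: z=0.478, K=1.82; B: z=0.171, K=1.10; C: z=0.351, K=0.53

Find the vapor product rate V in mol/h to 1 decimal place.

V = 253.1 mol/h

Let ψ = V/F and solve Σ zᵢ(Kᵢ−1)/(1+ψ(Kᵢ−1)) = 0.
Feasibility: ΣzᵢKᵢ = 1.244, Σzᵢ/Kᵢ = 1.080 — both > 1, two phases present.
Newton iteration, ψ⁰ = 0.5:
  ψ = 0.500: g = 0.0786, g' = -0.296 → ψ = 0.766
  ψ = 0.766: g = -0.0011, g' = -0.312 → ψ = 0.762
Converged at ψ = 0.762.
Then V = ψ·F = 0.7623·332 = 253.1 mol/h and L = F − V = 78.9 mol/h.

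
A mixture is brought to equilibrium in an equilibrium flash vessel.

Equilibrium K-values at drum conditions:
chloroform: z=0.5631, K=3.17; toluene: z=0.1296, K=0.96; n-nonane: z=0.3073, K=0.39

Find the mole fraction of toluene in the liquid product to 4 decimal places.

x_toluene = 0.1344

Let ψ = V/F and solve Σ zᵢ(Kᵢ−1)/(1+ψ(Kᵢ−1)) = 0.
Check two-phase: ΣzᵢKᵢ = 2.0293 > 1 and Σzᵢ/Kᵢ = 1.1006 > 1, so g(0) = 1.0293 > 0 and g(1) = -0.1006 < 0.
Iterate (Newton) starting at ψ = 0.5:
  ψ = 0.5000: g = 0.31105, g' = -0.8469 → ψ = 0.8673
  ψ = 0.8673: g = 0.02059, g' = -0.8350 → ψ = 0.8919
  ψ = 0.8919: g = -0.00028, g' = -0.8580 → ψ = 0.8916
Converged at ψ = 0.8916.
Compositions from xᵢ = zᵢ/(1+ψ(Kᵢ−1)), yᵢ = Kᵢxᵢ:
  chloroform: x = 0.1919, y = 0.6082
  toluene: x = 0.1344, y = 0.1290
  n-nonane: x = 0.6737, y = 0.2628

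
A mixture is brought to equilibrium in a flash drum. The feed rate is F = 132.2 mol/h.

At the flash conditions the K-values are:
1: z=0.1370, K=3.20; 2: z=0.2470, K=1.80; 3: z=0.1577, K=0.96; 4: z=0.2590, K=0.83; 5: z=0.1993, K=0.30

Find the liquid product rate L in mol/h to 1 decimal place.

Newton iteration, V/F⁰ = 0.5:
  V/F = 0.5000: g = 0.01548, g' = -0.4714 → V/F = 0.5328
  V/F = 0.5328: g = -0.00007, g' = -0.4759 → V/F = 0.5327
Converged at V/F = 0.5327.
Then V = V/F·F = 0.5327·132.2 = 70.4 mol/h and L = F − V = 61.8 mol/h.

L = 61.8 mol/h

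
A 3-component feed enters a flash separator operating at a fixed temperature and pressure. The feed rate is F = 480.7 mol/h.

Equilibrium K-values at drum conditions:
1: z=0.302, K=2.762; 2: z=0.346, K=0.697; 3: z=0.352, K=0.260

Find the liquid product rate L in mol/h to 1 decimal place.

Rachford–Rice: g(ψ) = Σ zᵢ(Kᵢ−1)/(1+ψ(Kᵢ−1)) = 0.
Check two-phase: ΣzᵢKᵢ = 1.167 > 1 and Σzᵢ/Kᵢ = 1.960 > 1, so g(0) = 0.167 > 0 and g(1) = -0.960 < 0.
Newton iteration, ψ⁰ = 0.64:
  ψ = 0.640: g = -0.3748, g' = -0.952 → ψ = 0.246
  ψ = 0.246: g = -0.0606, g' = -0.781 → ψ = 0.169
  ψ = 0.169: g = 0.0022, g' = -0.844 → ψ = 0.171
Converged at ψ = 0.171.
Then V = ψ·F = 0.1712·480.7 = 82.3 mol/h and L = F − V = 398.4 mol/h.

L = 398.4 mol/h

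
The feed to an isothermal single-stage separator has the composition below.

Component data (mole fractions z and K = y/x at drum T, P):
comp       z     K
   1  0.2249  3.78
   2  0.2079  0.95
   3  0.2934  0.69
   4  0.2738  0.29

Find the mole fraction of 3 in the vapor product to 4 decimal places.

Material balance + equilibrium reduce to Σ zᵢ(Kᵢ−1)/(1+ψ(Kᵢ−1)) = 0.
Feasibility: ΣzᵢKᵢ = 1.3295, Σzᵢ/Kᵢ = 1.6477 — both > 1, two phases present.
Newton iteration, ψ⁰ = 0.58:
  ψ = 0.5800: g = -0.21277, g' = -0.6961 → ψ = 0.2743
  ψ = 0.2743: g = 0.00333, g' = -0.8065 → ψ = 0.2785
Converged at ψ = 0.2785.
Compositions from xᵢ = zᵢ/(1+ψ(Kᵢ−1)), yᵢ = Kᵢxᵢ:
  1: x = 0.1268, y = 0.4792
  2: x = 0.2108, y = 0.2003
  3: x = 0.3211, y = 0.2216
  4: x = 0.3413, y = 0.0990

y_3 = 0.2216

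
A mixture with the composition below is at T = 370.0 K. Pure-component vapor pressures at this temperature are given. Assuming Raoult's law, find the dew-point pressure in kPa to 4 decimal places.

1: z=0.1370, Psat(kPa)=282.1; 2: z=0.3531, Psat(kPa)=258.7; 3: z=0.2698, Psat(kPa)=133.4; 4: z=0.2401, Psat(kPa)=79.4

At the dew point ψ → 1, so Σzᵢ/Kᵢ = 1 with Kᵢ = Pᵢˢᵃᵗ/P ⇒ 1/P = Σzᵢ/Pᵢˢᵃᵗ.
1/P = 0.1370/282.1 + 0.3531/258.7 + 0.2698/133.4 + 0.2401/79.4 = 0.0068970 ⇒ P = 144.9914 kPa

Pdew = 144.9914 kPa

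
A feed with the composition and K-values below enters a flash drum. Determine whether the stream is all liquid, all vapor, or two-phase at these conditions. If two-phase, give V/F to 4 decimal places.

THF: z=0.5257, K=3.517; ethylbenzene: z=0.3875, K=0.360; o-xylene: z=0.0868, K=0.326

two-phase, V/F = 0.6248

ΣzᵢKᵢ = 2.0167; Σzᵢ/Kᵢ = 1.4921.
Both exceed 1, so a two-phase solution exists.
Let ψ = V/F and solve Σ zᵢ(Kᵢ−1)/(1+ψ(Kᵢ−1)) = 0.
Iterate (Newton) starting at ψ = 0.3:
  ψ = 0.3000: g = 0.37365, g' = -1.3863 → ψ = 0.5695
  ψ = 0.5695: g = 0.05853, g' = -1.0593 → ψ = 0.6248
Converged at ψ = 0.6248.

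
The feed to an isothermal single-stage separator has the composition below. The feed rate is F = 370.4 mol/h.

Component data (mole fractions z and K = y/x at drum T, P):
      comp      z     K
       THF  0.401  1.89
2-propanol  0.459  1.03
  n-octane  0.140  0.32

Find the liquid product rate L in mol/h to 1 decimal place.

L = 62.8 mol/h

Let β = V/F and solve Σ zᵢ(Kᵢ−1)/(1+β(Kᵢ−1)) = 0.
Check two-phase: ΣzᵢKᵢ = 1.275 > 1 and Σzᵢ/Kᵢ = 1.095 > 1, so g(0) = 0.275 > 0 and g(1) = -0.095 < 0.
Iterate (Newton) starting at β = 0.36:
  β = 0.360: g = 0.1579, g' = -0.296 → β = 0.893
  β = 0.893: g = -0.0302, g' = -0.519 → β = 0.835
  β = 0.835: g = -0.0021, g' = -0.451 → β = 0.830
Converged at β = 0.830.
Then V = β·F = 0.8303·370.4 = 307.6 mol/h and L = F − V = 62.8 mol/h.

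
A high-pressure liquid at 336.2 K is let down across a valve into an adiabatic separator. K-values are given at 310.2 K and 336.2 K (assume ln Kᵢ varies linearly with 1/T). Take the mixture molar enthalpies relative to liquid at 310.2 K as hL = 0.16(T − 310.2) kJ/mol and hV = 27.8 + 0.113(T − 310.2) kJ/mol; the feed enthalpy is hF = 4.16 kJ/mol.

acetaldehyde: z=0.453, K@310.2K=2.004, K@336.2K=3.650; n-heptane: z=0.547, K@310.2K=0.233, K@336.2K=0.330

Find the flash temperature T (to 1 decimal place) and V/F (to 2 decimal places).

T = 313.4 K, V/F = 0.13

Adiabatic flash: solve Rachford–Rice at each trial T, then check hF = ψ·hV(T) + (1−ψ)·hL(T).
  T = 310.2 K: K = (2.004, 0.233), RR gives ψ = 0.046, H_out = 1.273 kJ/mol
  T = 336.2 K: K = (3.650, 0.330), RR gives ψ = 0.470, H_out = 16.644 kJ/mol
  T = 323.2 K: K = (2.737, 0.279), RR gives ψ = 0.314, H_out = 10.608 kJ/mol
  T = 316.7 K: K = (2.350, 0.256), RR gives ψ = 0.203, H_out = 6.627 kJ/mol
  T = 313.4 K: K = (2.169, 0.244), RR gives ψ = 0.131, H_out = 4.142 kJ/mol
  T = 315.0 K: K = (2.255, 0.250), RR gives ψ = 0.168, H_out = 5.397 kJ/mol
Linear interpolation between T = 313.4 (H_out = 4.142) and T = 315.0 (H_out = 5.397) on hF = 4.16 gives T ≈ 313.4 K, at which ψ = 0.13.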